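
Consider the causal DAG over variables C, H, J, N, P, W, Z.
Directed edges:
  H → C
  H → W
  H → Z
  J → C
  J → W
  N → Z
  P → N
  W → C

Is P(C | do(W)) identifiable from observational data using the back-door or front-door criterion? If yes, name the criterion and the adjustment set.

desc(W)\{W}={C}; candidates ⊆ {H,J,N,P,Z}.
size 0: {}; under {} W still reaches {C,H,J,Z} ∋ C.
size 1: {H}, {J}, {N} …(+2); under {H} W still reaches {C,J} ∋ C.
{H,J}: W⊥C given {H,J} in G with W→· removed — back-door holds.
P(C|do(W)) = Σ_{H,J} P(C|W,H,J)·P(H,J).

P(C|do(W)): backdoor, adjust for {H, J}.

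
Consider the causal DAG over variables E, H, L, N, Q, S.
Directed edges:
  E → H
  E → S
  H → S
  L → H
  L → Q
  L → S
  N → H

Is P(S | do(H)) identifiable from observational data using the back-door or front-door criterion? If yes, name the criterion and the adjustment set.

desc(H)\{H}={S}; candidates ⊆ {E,L,N,Q}.
size 0: {}; under {} H still reaches {E,L,N,Q,S} ∋ S.
size 1: {E}, {L}, {N} …(+1); under {E} H still reaches {L,N,Q,S} ∋ S.
{E,L}: H⊥S given {E,L} in G with H→· removed — back-door holds.
P(S|do(H)) = Σ_{E,L} P(S|H,E,L)·P(E,L).

P(S|do(H)): backdoor, adjust for {E, L}.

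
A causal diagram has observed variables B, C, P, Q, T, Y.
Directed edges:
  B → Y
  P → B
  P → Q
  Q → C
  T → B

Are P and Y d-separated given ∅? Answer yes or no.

Bayes-Ball from P | ∅ reaches {B,C,Q,Y}.
Y ∈ reach(P|∅) ⇒ P ⊥̸ Y | ∅.

No — P and Y are d-connected given ∅.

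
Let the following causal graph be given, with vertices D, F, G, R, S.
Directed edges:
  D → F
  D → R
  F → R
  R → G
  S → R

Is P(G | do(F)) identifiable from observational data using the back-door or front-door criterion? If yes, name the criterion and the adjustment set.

desc(F)\{F}={G,R}; candidates ⊆ {D,S}.
size 0: {}; under {} F still reaches {D,G,R} ∋ G.
{D}: F⊥G given {D} in G with F→· removed — back-door holds.
P(G|do(F)) = Σ_{D} P(G|F,D)·P(D).

P(G|do(F)): backdoor, adjust for {D}.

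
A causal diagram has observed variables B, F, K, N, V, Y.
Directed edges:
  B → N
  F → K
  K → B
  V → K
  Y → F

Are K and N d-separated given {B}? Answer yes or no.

Bayes-Ball from K | {B} reaches {F,V,Y}.
N ∉ reach(K|{B}) ⇒ K ⊥ N | {B}.

Yes — K ⊥ N | {B}.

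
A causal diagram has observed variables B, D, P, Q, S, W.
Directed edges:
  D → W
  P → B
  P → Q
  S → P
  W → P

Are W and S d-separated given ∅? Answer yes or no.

Yes — W ⊥ S | ∅.

Bayes-Ball from W | ∅ reaches {B,D,P,Q}.
S ∉ reach(W|∅) ⇒ W ⊥ S | ∅.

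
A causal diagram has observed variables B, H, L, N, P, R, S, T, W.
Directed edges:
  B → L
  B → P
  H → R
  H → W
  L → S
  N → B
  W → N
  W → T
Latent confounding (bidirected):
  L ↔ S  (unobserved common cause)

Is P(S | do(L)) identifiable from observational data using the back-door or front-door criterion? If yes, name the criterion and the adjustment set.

desc(L)\{L}={S}; candidates ⊆ {B,H,N,P,R,T,W}.
L↔S: latent back-door arc(s) into L.
size 0: {}; under {} L still reaches {B,H,N,P,R,S,T,W} ∋ S.
size 1: {B}, {H}, {N} …(+4); under {B} L still reaches {S} ∋ S.
size 2: {B,H}, {B,N}, {B,P} …(+18); under {B,H} L still reaches {S} ∋ S.
L↔S cannot be blocked by any observed set — no back-door set.
No mediator lies on a directed L→…→S path.
Neither criterion identifies P(S|do(L)) in this graph.

P(S|do(L)): not identifiable (no BD/FD set).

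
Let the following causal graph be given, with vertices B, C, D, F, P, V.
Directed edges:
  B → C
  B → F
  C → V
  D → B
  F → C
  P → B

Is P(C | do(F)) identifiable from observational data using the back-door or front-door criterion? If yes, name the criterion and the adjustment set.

desc(F)\{F}={C,V}; candidates ⊆ {B,D,P}.
size 0: {}; under {} F still reaches {B,C,D,P,V} ∋ C.
{B}: F⊥C given {B} in G with F→· removed — back-door holds.
P(C|do(F)) = Σ_{B} P(C|F,B)·P(B).

P(C|do(F)): backdoor, adjust for {B}.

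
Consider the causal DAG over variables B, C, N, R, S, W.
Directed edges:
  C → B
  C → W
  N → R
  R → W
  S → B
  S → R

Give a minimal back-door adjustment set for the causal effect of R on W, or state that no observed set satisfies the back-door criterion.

desc(R)\{R}={W}; candidates ⊆ {B,C,N,S}.
∅: R⊥W given ∅ in G with R→· removed — back-door holds.

R→W: minimal back-door set ∅.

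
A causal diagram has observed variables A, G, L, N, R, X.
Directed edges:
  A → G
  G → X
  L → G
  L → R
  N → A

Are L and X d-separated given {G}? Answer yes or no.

Yes — L ⊥ X | {G}.

Bayes-Ball from L | {G} reaches {A,N,R}.
X ∉ reach(L|{G}) ⇒ L ⊥ X | {G}.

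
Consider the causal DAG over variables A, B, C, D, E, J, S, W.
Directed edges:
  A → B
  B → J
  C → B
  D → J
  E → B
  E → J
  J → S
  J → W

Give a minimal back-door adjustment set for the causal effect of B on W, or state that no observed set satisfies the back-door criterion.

desc(B)\{B}={J,S,W}; candidates ⊆ {A,C,D,E}.
size 0: {}; under {} B still reaches {A,C,E,J,S,W} ∋ W.
{E}: B⊥W given {E} in G with B→· removed — back-door holds.

B→W: minimal back-door set {E}.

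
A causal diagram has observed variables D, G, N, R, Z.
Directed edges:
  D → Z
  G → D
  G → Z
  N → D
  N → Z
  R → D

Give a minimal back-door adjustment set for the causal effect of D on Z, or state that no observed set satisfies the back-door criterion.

D→Z: minimal back-door set {G, N}.

desc(D)\{D}={Z}; candidates ⊆ {G,N,R}.
size 0: {}; under {} D still reaches {G,N,R,Z} ∋ Z.
size 1: {G}, {N}, {R}; under {G} D still reaches {N,R,Z} ∋ Z.
{G,N}: D⊥Z given {G,N} in G with D→· removed — back-door holds.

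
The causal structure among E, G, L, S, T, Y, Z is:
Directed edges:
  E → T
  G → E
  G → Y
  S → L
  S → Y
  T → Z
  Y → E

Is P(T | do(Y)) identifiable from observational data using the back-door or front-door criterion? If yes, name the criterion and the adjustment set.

P(T|do(Y)): backdoor, adjust for {G}.

desc(Y)\{Y}={E,T,Z}; candidates ⊆ {G,L,S}.
size 0: {}; under {} Y still reaches {E,G,L,S,T,Z} ∋ T.
{G}: Y⊥T given {G} in G with Y→· removed — back-door holds.
P(T|do(Y)) = Σ_{G} P(T|Y,G)·P(G).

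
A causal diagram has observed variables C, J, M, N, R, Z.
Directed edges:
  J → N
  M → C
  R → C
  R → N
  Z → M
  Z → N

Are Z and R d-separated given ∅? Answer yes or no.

Yes — Z ⊥ R | ∅.

Bayes-Ball from Z | ∅ reaches {C,M,N}.
R ∉ reach(Z|∅) ⇒ Z ⊥ R | ∅.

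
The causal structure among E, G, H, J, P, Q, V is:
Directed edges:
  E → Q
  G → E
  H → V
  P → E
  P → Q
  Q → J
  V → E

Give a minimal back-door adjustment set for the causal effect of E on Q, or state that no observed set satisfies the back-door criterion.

desc(E)\{E}={J,Q}; candidates ⊆ {G,H,P,V}.
size 0: {}; under {} E still reaches {G,H,J,P,Q,V} ∋ Q.
{P}: E⊥Q given {P} in G with E→· removed — back-door holds.

E→Q: minimal back-door set {P}.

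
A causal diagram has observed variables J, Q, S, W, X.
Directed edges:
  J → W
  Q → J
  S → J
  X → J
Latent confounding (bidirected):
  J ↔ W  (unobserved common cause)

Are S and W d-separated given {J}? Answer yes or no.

No — S and W are d-connected given {J}.

Bayes-Ball from S | {J} reaches {Q,W,X}.
W ∈ reach(S|{J}) ⇒ S ⊥̸ W | {J}.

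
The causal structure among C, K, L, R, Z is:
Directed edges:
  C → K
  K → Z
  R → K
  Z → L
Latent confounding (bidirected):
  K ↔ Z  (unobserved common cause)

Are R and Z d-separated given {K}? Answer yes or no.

No — R and Z are d-connected given {K}.

Bayes-Ball from R | {K} reaches {C,L,Z}.
Z ∈ reach(R|{K}) ⇒ R ⊥̸ Z | {K}.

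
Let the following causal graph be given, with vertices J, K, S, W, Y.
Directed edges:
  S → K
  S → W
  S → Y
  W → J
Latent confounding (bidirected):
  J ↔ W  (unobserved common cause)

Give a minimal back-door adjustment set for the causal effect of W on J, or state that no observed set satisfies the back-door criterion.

W→J: no observed back-door set.

desc(W)\{W}={J}; candidates ⊆ {K,S,Y}.
W↔J: latent back-door arc(s) into W.
size 0: {}; under {} W still reaches {J,K,S,Y} ∋ J.
size 1: {K}, {S}, {Y}; under {K} W still reaches {J,S,Y} ∋ J.
size 2: {K,S}, {K,Y}, {S,Y}; under {K,S} W still reaches {J} ∋ J.
W↔J cannot be blocked by any observed set — no back-door set.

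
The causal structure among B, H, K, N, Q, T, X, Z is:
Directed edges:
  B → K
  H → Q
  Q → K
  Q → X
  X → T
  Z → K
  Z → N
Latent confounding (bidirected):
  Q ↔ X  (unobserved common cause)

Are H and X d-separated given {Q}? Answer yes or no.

Bayes-Ball from H | {Q} reaches {T,X}.
X ∈ reach(H|{Q}) ⇒ H ⊥̸ X | {Q}.

No — H and X are d-connected given {Q}.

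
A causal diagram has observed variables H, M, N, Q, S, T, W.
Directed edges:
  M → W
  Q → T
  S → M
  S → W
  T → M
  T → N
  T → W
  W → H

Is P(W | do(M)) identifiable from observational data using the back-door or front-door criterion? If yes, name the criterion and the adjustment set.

P(W|do(M)): backdoor, adjust for {S, T}.

desc(M)\{M}={H,W}; candidates ⊆ {N,Q,S,T}.
size 0: {}; under {} M still reaches {H,N,Q,S,T,W} ∋ W.
size 1: {N}, {Q}, {S} …(+1); under {N} M still reaches {H,Q,S,T,W} ∋ W.
{S,T}: M⊥W given {S,T} in G with M→· removed — back-door holds.
P(W|do(M)) = Σ_{S,T} P(W|M,S,T)·P(S,T).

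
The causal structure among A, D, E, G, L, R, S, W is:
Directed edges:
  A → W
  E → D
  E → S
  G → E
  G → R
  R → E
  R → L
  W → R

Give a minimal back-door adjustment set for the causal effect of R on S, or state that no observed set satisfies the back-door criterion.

desc(R)\{R}={D,E,L,S}; candidates ⊆ {A,G,W}.
size 0: {}; under {} R still reaches {A,D,E,G,S,W} ∋ S.
{G}: R⊥S given {G} in G with R→· removed — back-door holds.

R→S: minimal back-door set {G}.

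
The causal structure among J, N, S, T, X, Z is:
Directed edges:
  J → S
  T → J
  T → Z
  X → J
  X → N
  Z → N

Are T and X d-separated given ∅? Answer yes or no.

Yes — T ⊥ X | ∅.

Bayes-Ball from T | ∅ reaches {J,N,S,Z}.
X ∉ reach(T|∅) ⇒ T ⊥ X | ∅.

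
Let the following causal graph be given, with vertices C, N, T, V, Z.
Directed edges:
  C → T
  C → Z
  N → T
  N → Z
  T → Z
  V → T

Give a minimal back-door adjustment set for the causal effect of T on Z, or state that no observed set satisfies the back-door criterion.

desc(T)\{T}={Z}; candidates ⊆ {C,N,V}.
size 0: {}; under {} T still reaches {C,N,V,Z} ∋ Z.
size 1: {C}, {N}, {V}; under {C} T still reaches {N,V,Z} ∋ Z.
{C,N}: T⊥Z given {C,N} in G with T→· removed — back-door holds.

T→Z: minimal back-door set {C, N}.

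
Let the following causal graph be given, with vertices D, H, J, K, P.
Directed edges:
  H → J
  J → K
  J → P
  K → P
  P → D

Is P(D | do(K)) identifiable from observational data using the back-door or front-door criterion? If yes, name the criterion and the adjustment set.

desc(K)\{K}={D,P}; candidates ⊆ {H,J}.
size 0: {}; under {} K still reaches {D,H,J,P} ∋ D.
{J}: K⊥D given {J} in G with K→· removed — back-door holds.
P(D|do(K)) = Σ_{J} P(D|K,J)·P(J).

P(D|do(K)): backdoor, adjust for {J}.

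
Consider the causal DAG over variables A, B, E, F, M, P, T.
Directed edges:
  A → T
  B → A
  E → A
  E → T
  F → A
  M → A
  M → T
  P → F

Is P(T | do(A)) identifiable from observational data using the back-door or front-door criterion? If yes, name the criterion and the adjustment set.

P(T|do(A)): backdoor, adjust for {E, M}.

desc(A)\{A}={T}; candidates ⊆ {B,E,F,M,P}.
size 0: {}; under {} A still reaches {B,E,F,M,P,T} ∋ T.
size 1: {B}, {E}, {F} …(+2); under {B} A still reaches {E,F,M,P,T} ∋ T.
{E,M}: A⊥T given {E,M} in G with A→· removed — back-door holds.
P(T|do(A)) = Σ_{E,M} P(T|A,E,M)·P(E,M).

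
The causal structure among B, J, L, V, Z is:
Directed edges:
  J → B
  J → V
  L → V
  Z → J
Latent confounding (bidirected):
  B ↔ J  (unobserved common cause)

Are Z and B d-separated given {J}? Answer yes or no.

Bayes-Ball from Z | {J} reaches {B}.
B ∈ reach(Z|{J}) ⇒ Z ⊥̸ B | {J}.

No — Z and B are d-connected given {J}.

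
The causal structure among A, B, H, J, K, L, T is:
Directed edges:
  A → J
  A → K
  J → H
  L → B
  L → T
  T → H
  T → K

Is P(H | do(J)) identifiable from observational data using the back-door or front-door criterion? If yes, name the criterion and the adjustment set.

desc(J)\{J}={H}; candidates ⊆ {A,B,K,L,T}.
∅: J⊥H given ∅ in G with J→· removed — back-door holds.
P(H|do(J)) = P(H|J) — no adjustment needed.

P(H|do(J)): backdoor, adjust for ∅.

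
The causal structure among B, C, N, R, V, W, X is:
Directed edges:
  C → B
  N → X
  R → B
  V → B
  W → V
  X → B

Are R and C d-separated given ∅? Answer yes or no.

Yes — R ⊥ C | ∅.

Bayes-Ball from R | ∅ reaches {B}.
C ∉ reach(R|∅) ⇒ R ⊥ C | ∅.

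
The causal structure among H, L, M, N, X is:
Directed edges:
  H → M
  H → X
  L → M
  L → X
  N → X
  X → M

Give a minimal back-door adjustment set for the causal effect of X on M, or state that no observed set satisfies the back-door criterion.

X→M: minimal back-door set {H, L}.

desc(X)\{X}={M}; candidates ⊆ {H,L,N}.
size 0: {}; under {} X still reaches {H,L,M,N} ∋ M.
size 1: {H}, {L}, {N}; under {H} X still reaches {L,M,N} ∋ M.
{H,L}: X⊥M given {H,L} in G with X→· removed — back-door holds.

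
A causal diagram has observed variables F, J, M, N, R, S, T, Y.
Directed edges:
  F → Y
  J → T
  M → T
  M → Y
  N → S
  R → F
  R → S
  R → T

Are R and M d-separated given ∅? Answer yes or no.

Yes — R ⊥ M | ∅.

Bayes-Ball from R | ∅ reaches {F,S,T,Y}.
M ∉ reach(R|∅) ⇒ R ⊥ M | ∅.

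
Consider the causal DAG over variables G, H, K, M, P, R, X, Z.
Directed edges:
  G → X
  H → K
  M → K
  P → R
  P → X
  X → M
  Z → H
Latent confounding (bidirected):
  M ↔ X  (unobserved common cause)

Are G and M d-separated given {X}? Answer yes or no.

Bayes-Ball from G | {X} reaches {K,M,P,R}.
M ∈ reach(G|{X}) ⇒ G ⊥̸ M | {X}.

No — G and M are d-connected given {X}.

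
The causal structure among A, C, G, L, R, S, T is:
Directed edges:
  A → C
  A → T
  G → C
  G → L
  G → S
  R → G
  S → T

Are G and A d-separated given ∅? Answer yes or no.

Yes — G ⊥ A | ∅.

Bayes-Ball from G | ∅ reaches {C,L,R,S,T}.
A ∉ reach(G|∅) ⇒ G ⊥ A | ∅.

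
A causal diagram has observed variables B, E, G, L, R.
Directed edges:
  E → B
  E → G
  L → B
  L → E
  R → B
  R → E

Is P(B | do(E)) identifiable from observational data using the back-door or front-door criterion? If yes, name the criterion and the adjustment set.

desc(E)\{E}={B,G}; candidates ⊆ {L,R}.
size 0: {}; under {} E still reaches {B,L,R} ∋ B.
size 1: {L}, {R}; under {L} E still reaches {B,R} ∋ B.
{L,R}: E⊥B given {L,R} in G with E→· removed — back-door holds.
P(B|do(E)) = Σ_{L,R} P(B|E,L,R)·P(L,R).

P(B|do(E)): backdoor, adjust for {L, R}.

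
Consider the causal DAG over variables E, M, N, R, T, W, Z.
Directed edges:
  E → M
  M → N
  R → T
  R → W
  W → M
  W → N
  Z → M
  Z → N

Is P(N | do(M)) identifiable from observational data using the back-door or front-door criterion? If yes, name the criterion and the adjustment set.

P(N|do(M)): backdoor, adjust for {W, Z}.

desc(M)\{M}={N}; candidates ⊆ {E,R,T,W,Z}.
size 0: {}; under {} M still reaches {E,N,R,T,W,Z} ∋ N.
size 1: {E}, {R}, {T} …(+2); under {E} M still reaches {N,R,T,W,Z} ∋ N.
{W,Z}: M⊥N given {W,Z} in G with M→· removed — back-door holds.
P(N|do(M)) = Σ_{W,Z} P(N|M,W,Z)·P(W,Z).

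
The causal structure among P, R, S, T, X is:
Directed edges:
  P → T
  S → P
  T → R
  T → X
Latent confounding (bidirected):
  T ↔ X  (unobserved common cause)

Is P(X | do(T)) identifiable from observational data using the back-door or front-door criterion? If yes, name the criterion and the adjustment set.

desc(T)\{T}={R,X}; candidates ⊆ {P,S}.
T↔X: latent back-door arc(s) into T.
size 0: {}; under {} T still reaches {P,S,X} ∋ X.
size 1: {P}, {S}; under {P} T still reaches {X} ∋ X.
size 2: {P,S}; under {P,S} T still reaches {X} ∋ X.
T↔X cannot be blocked by any observed set — no back-door set.
No mediator lies on a directed T→…→X path.
Neither criterion identifies P(X|do(T)) in this graph.

P(X|do(T)): not identifiable (no BD/FD set).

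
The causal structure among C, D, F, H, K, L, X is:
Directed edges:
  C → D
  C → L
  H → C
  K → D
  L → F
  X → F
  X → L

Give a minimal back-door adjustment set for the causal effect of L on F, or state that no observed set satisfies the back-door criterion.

desc(L)\{L}={F}; candidates ⊆ {C,D,H,K,X}.
size 0: {}; under {} L still reaches {C,D,F,H,X} ∋ F.
{X}: L⊥F given {X} in G with L→· removed — back-door holds.

L→F: minimal back-door set {X}.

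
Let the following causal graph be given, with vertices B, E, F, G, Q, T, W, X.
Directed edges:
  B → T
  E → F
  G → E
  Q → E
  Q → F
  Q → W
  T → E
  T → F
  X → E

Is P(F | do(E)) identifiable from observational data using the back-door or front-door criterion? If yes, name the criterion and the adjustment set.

desc(E)\{E}={F}; candidates ⊆ {B,G,Q,T,W,X}.
size 0: {}; under {} E still reaches {B,F,G,Q,T,W,X} ∋ F.
size 1: {B}, {G}, {Q} …(+3); under {B} E still reaches {F,G,Q,T,W,X} ∋ F.
{Q,T}: E⊥F given {Q,T} in G with E→· removed — back-door holds.
P(F|do(E)) = Σ_{Q,T} P(F|E,Q,T)·P(Q,T).

P(F|do(E)): backdoor, adjust for {Q, T}.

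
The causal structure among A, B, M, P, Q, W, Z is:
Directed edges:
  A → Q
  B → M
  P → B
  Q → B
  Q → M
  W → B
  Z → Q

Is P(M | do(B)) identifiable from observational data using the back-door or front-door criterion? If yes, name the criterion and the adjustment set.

P(M|do(B)): backdoor, adjust for {Q}.

desc(B)\{B}={M}; candidates ⊆ {A,P,Q,W,Z}.
size 0: {}; under {} B still reaches {A,M,P,Q,W,Z} ∋ M.
{Q}: B⊥M given {Q} in G with B→· removed — back-door holds.
P(M|do(B)) = Σ_{Q} P(M|B,Q)·P(Q).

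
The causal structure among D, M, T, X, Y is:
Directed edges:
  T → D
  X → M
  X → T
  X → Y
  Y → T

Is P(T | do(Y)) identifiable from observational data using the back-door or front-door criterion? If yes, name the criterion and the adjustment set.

P(T|do(Y)): backdoor, adjust for {X}.

desc(Y)\{Y}={D,T}; candidates ⊆ {M,X}.
size 0: {}; under {} Y still reaches {D,M,T,X} ∋ T.
{X}: Y⊥T given {X} in G with Y→· removed — back-door holds.
P(T|do(Y)) = Σ_{X} P(T|Y,X)·P(X).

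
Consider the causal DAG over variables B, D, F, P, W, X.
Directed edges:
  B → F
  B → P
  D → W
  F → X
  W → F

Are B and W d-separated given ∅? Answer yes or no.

Yes — B ⊥ W | ∅.

Bayes-Ball from B | ∅ reaches {F,P,X}.
W ∉ reach(B|∅) ⇒ B ⊥ W | ∅.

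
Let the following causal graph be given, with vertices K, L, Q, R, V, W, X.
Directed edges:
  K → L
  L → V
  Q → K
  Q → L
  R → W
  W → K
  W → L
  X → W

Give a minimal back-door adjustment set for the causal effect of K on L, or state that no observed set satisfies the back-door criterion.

desc(K)\{K}={L,V}; candidates ⊆ {Q,R,W,X}.
size 0: {}; under {} K still reaches {L,Q,R,V,W,X} ∋ L.
size 1: {Q}, {R}, {W} …(+1); under {Q} K still reaches {L,R,V,W,X} ∋ L.
{Q,W}: K⊥L given {Q,W} in G with K→· removed — back-door holds.

K→L: minimal back-door set {Q, W}.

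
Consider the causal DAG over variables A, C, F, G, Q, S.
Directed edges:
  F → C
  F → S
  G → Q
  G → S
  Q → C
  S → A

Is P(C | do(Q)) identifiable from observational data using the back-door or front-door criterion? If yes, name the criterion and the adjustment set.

desc(Q)\{Q}={C}; candidates ⊆ {A,F,G,S}.
∅: Q⊥C given ∅ in G with Q→· removed — back-door holds.
P(C|do(Q)) = P(C|Q) — no adjustment needed.

P(C|do(Q)): backdoor, adjust for ∅.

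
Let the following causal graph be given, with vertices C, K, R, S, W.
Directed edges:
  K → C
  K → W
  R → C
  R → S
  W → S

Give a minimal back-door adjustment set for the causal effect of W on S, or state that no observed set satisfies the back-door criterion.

W→S: minimal back-door set ∅.

desc(W)\{W}={S}; candidates ⊆ {C,K,R}.
∅: W⊥S given ∅ in G with W→· removed — back-door holds.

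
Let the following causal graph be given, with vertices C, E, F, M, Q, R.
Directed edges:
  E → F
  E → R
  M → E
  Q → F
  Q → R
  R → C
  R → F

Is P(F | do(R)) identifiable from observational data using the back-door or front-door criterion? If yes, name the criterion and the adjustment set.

desc(R)\{R}={C,F}; candidates ⊆ {E,M,Q}.
size 0: {}; under {} R still reaches {E,F,M,Q} ∋ F.
size 1: {E}, {M}, {Q}; under {E} R still reaches {F,Q} ∋ F.
{E,Q}: R⊥F given {E,Q} in G with R→· removed — back-door holds.
P(F|do(R)) = Σ_{E,Q} P(F|R,E,Q)·P(E,Q).

P(F|do(R)): backdoor, adjust for {E, Q}.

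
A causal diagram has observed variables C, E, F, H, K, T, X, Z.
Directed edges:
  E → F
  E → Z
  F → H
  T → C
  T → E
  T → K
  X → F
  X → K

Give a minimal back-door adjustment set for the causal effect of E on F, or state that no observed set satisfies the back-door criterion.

desc(E)\{E}={F,H,Z}; candidates ⊆ {C,K,T,X}.
∅: E⊥F given ∅ in G with E→· removed — back-door holds.

E→F: minimal back-door set ∅.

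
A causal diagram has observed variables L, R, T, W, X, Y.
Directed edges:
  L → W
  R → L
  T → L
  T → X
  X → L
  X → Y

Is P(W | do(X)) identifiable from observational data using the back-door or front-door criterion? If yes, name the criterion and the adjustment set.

P(W|do(X)): backdoor, adjust for {T}.

desc(X)\{X}={L,W,Y}; candidates ⊆ {R,T}.
size 0: {}; under {} X still reaches {L,T,W} ∋ W.
{T}: X⊥W given {T} in G with X→· removed — back-door holds.
P(W|do(X)) = Σ_{T} P(W|X,T)·P(T).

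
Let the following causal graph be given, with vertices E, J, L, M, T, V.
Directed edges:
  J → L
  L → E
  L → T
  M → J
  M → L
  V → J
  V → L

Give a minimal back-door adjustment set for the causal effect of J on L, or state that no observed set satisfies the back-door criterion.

J→L: minimal back-door set {M, V}.

desc(J)\{J}={E,L,T}; candidates ⊆ {M,V}.
size 0: {}; under {} J still reaches {E,L,M,T,V} ∋ L.
size 1: {M}, {V}; under {M} J still reaches {E,L,T,V} ∋ L.
{M,V}: J⊥L given {M,V} in G with J→· removed — back-door holds.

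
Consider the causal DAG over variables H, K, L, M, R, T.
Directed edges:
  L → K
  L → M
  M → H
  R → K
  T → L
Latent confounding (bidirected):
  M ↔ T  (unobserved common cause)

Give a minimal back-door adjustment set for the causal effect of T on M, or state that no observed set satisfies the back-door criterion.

desc(T)\{T}={H,K,L,M}; candidates ⊆ {R}.
T↔M: latent back-door arc(s) into T.
size 0: {}; under {} T still reaches {H,M} ∋ M.
size 1: {R}; under {R} T still reaches {H,M} ∋ M.
T↔M cannot be blocked by any observed set — no back-door set.

T→M: no observed back-door set.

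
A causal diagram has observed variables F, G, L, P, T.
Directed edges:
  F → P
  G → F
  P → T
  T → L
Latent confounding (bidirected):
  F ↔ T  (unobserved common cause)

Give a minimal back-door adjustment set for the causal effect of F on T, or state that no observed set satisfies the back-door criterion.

F→T: no observed back-door set.

desc(F)\{F}={L,P,T}; candidates ⊆ {G}.
F↔T: latent back-door arc(s) into F.
size 0: {}; under {} F still reaches {G,L,T} ∋ T.
size 1: {G}; under {G} F still reaches {L,T} ∋ T.
F↔T cannot be blocked by any observed set — no back-door set.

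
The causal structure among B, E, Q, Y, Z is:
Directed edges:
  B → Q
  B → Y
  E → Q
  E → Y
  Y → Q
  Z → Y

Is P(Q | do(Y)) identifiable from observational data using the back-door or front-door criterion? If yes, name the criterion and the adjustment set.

desc(Y)\{Y}={Q}; candidates ⊆ {B,E,Z}.
size 0: {}; under {} Y still reaches {B,E,Q,Z} ∋ Q.
size 1: {B}, {E}, {Z}; under {B} Y still reaches {E,Q,Z} ∋ Q.
{B,E}: Y⊥Q given {B,E} in G with Y→· removed — back-door holds.
P(Q|do(Y)) = Σ_{B,E} P(Q|Y,B,E)·P(B,E).

P(Q|do(Y)): backdoor, adjust for {B, E}.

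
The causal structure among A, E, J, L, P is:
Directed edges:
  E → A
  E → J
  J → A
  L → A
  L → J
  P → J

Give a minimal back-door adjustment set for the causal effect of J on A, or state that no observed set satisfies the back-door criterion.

desc(J)\{J}={A}; candidates ⊆ {E,L,P}.
size 0: {}; under {} J still reaches {A,E,L,P} ∋ A.
size 1: {E}, {L}, {P}; under {E} J still reaches {A,L,P} ∋ A.
{E,L}: J⊥A given {E,L} in G with J→· removed — back-door holds.

J→A: minimal back-door set {E, L}.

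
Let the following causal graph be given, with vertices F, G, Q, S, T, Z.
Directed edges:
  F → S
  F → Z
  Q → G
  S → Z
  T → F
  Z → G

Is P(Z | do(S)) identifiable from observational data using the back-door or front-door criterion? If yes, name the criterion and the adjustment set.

P(Z|do(S)): backdoor, adjust for {F}.

desc(S)\{S}={G,Z}; candidates ⊆ {F,Q,T}.
size 0: {}; under {} S still reaches {F,G,T,Z} ∋ Z.
{F}: S⊥Z given {F} in G with S→· removed — back-door holds.
P(Z|do(S)) = Σ_{F} P(Z|S,F)·P(F).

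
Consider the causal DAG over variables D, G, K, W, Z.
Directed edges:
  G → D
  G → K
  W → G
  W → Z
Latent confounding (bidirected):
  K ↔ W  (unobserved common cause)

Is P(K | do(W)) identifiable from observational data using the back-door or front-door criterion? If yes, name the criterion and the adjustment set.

desc(W)\{W}={D,G,K,Z}; candidates ⊆ {—}.
W↔K: latent back-door arc(s) into W.
size 0: {}; under {} W still reaches {K} ∋ K.
W↔K cannot be blocked by any observed set — no back-door set.
{G}: (i) intercepts every directed W→K path; (ii) no back-door W→{G}; (iii) {W} blocks every back-door {G}→K. Front-door holds.
P(K|do(W)) = Σ_{G} P(G|W) Σ_{W'} P(K|G,W')P(W').

P(K|do(W)): frontdoor, adjust for {G}.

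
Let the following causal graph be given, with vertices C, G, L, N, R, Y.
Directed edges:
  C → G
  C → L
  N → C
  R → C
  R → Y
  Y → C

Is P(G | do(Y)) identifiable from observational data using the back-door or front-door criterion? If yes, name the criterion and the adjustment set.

P(G|do(Y)): backdoor, adjust for {R}.

desc(Y)\{Y}={C,G,L}; candidates ⊆ {N,R}.
size 0: {}; under {} Y still reaches {C,G,L,R} ∋ G.
{R}: Y⊥G given {R} in G with Y→· removed — back-door holds.
P(G|do(Y)) = Σ_{R} P(G|Y,R)·P(R).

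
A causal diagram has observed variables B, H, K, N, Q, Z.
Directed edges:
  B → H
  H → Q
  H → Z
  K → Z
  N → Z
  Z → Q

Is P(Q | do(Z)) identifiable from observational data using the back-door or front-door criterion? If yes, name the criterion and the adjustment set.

P(Q|do(Z)): backdoor, adjust for {H}.

desc(Z)\{Z}={Q}; candidates ⊆ {B,H,K,N}.
size 0: {}; under {} Z still reaches {B,H,K,N,Q} ∋ Q.
{H}: Z⊥Q given {H} in G with Z→· removed — back-door holds.
P(Q|do(Z)) = Σ_{H} P(Q|Z,H)·P(H).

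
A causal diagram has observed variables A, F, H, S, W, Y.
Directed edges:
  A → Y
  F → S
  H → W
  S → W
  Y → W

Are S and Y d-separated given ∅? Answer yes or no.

Bayes-Ball from S | ∅ reaches {F,W}.
Y ∉ reach(S|∅) ⇒ S ⊥ Y | ∅.

Yes — S ⊥ Y | ∅.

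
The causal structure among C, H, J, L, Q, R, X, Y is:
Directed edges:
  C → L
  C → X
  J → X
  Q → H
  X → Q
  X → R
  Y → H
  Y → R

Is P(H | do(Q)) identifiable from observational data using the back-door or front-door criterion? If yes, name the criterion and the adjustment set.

desc(Q)\{Q}={H}; candidates ⊆ {C,J,L,R,X,Y}.
∅: Q⊥H given ∅ in G with Q→· removed — back-door holds.
P(H|do(Q)) = P(H|Q) — no adjustment needed.

P(H|do(Q)): backdoor, adjust for ∅.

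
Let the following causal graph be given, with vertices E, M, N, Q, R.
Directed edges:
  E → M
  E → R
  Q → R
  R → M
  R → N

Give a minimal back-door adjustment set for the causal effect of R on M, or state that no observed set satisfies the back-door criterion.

desc(R)\{R}={M,N}; candidates ⊆ {E,Q}.
size 0: {}; under {} R still reaches {E,M,Q} ∋ M.
{E}: R⊥M given {E} in G with R→· removed — back-door holds.

R→M: minimal back-door set {E}.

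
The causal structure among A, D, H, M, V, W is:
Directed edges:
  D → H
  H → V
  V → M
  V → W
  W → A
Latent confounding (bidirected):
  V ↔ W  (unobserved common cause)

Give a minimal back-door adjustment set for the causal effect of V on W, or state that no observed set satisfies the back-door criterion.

desc(V)\{V}={A,M,W}; candidates ⊆ {D,H}.
V↔W: latent back-door arc(s) into V.
size 0: {}; under {} V still reaches {A,D,H,W} ∋ W.
size 1: {D}, {H}; under {D} V still reaches {A,H,W} ∋ W.
size 2: {D,H}; under {D,H} V still reaches {A,W} ∋ W.
V↔W cannot be blocked by any observed set — no back-door set.

V→W: no observed back-door set.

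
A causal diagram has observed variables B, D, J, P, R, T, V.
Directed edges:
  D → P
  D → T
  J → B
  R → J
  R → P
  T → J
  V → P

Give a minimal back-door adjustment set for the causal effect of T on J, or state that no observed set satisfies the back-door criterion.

T→J: minimal back-door set ∅.

desc(T)\{T}={B,J}; candidates ⊆ {D,P,R,V}.
∅: T⊥J given ∅ in G with T→· removed — back-door holds.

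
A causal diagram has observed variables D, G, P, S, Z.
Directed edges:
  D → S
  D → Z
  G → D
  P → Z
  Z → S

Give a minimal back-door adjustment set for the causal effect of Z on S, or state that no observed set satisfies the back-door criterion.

desc(Z)\{Z}={S}; candidates ⊆ {D,G,P}.
size 0: {}; under {} Z still reaches {D,G,P,S} ∋ S.
{D}: Z⊥S given {D} in G with Z→· removed — back-door holds.

Z→S: minimal back-door set {D}.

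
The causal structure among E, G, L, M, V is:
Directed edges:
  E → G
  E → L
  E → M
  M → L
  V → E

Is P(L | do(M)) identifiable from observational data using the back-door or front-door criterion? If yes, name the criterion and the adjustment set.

P(L|do(M)): backdoor, adjust for {E}.

desc(M)\{M}={L}; candidates ⊆ {E,G,V}.
size 0: {}; under {} M still reaches {E,G,L,V} ∋ L.
{E}: M⊥L given {E} in G with M→· removed — back-door holds.
P(L|do(M)) = Σ_{E} P(L|M,E)·P(E).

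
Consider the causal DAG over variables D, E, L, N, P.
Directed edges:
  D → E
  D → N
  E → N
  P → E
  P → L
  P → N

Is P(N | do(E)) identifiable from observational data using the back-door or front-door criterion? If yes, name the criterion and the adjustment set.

desc(E)\{E}={N}; candidates ⊆ {D,L,P}.
size 0: {}; under {} E still reaches {D,L,N,P} ∋ N.
size 1: {D}, {L}, {P}; under {D} E still reaches {L,N,P} ∋ N.
{D,P}: E⊥N given {D,P} in G with E→· removed — back-door holds.
P(N|do(E)) = Σ_{D,P} P(N|E,D,P)·P(D,P).

P(N|do(E)): backdoor, adjust for {D, P}.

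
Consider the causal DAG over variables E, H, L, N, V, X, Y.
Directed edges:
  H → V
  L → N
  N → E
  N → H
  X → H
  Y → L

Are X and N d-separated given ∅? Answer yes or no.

Bayes-Ball from X | ∅ reaches {H,V}.
N ∉ reach(X|∅) ⇒ X ⊥ N | ∅.

Yes — X ⊥ N | ∅.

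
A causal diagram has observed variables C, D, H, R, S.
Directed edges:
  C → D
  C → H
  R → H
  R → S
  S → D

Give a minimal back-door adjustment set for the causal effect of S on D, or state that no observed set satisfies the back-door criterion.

desc(S)\{S}={D}; candidates ⊆ {C,H,R}.
∅: S⊥D given ∅ in G with S→· removed — back-door holds.

S→D: minimal back-door set ∅.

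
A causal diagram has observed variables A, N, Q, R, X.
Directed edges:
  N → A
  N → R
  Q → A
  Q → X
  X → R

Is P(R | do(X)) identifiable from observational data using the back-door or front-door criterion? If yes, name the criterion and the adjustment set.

P(R|do(X)): backdoor, adjust for ∅.

desc(X)\{X}={R}; candidates ⊆ {A,N,Q}.
∅: X⊥R given ∅ in G with X→· removed — back-door holds.
P(R|do(X)) = P(R|X) — no adjustment needed.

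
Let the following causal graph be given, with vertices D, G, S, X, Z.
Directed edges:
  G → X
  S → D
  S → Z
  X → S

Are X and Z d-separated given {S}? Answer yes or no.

Bayes-Ball from X | {S} reaches {G}.
Z ∉ reach(X|{S}) ⇒ X ⊥ Z | {S}.

Yes — X ⊥ Z | {S}.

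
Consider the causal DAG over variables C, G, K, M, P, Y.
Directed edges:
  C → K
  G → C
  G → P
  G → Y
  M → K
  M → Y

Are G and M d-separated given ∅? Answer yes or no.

Yes — G ⊥ M | ∅.

Bayes-Ball from G | ∅ reaches {C,K,P,Y}.
M ∉ reach(G|∅) ⇒ G ⊥ M | ∅.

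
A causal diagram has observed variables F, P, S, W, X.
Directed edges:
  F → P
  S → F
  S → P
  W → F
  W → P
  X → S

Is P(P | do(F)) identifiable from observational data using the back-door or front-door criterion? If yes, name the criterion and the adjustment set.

P(P|do(F)): backdoor, adjust for {S, W}.

desc(F)\{F}={P}; candidates ⊆ {S,W,X}.
size 0: {}; under {} F still reaches {P,S,W,X} ∋ P.
size 1: {S}, {W}, {X}; under {S} F still reaches {P,W} ∋ P.
{S,W}: F⊥P given {S,W} in G with F→· removed — back-door holds.
P(P|do(F)) = Σ_{S,W} P(P|F,S,W)·P(S,W).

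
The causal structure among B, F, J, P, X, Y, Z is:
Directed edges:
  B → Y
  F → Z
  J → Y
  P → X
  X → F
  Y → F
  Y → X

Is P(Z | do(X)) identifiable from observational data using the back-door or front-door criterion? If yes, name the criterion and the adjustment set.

P(Z|do(X)): backdoor, adjust for {Y}.

desc(X)\{X}={F,Z}; candidates ⊆ {B,J,P,Y}.
size 0: {}; under {} X still reaches {B,F,J,P,Y,Z} ∋ Z.
{Y}: X⊥Z given {Y} in G with X→· removed — back-door holds.
P(Z|do(X)) = Σ_{Y} P(Z|X,Y)·P(Y).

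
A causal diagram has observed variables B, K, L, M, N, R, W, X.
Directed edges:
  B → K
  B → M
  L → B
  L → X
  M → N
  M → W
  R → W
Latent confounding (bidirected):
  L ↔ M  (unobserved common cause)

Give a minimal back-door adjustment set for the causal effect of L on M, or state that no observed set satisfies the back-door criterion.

desc(L)\{L}={B,K,M,N,W,X}; candidates ⊆ {R}.
L↔M: latent back-door arc(s) into L.
size 0: {}; under {} L still reaches {M,N,W} ∋ M.
size 1: {R}; under {R} L still reaches {M,N,W} ∋ M.
L↔M cannot be blocked by any observed set — no back-door set.

L→M: no observed back-door set.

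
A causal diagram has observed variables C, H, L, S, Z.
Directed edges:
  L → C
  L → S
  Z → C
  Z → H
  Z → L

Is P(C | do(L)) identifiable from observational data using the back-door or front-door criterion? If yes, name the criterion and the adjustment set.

P(C|do(L)): backdoor, adjust for {Z}.

desc(L)\{L}={C,S}; candidates ⊆ {H,Z}.
size 0: {}; under {} L still reaches {C,H,Z} ∋ C.
{Z}: L⊥C given {Z} in G with L→· removed — back-door holds.
P(C|do(L)) = Σ_{Z} P(C|L,Z)·P(Z).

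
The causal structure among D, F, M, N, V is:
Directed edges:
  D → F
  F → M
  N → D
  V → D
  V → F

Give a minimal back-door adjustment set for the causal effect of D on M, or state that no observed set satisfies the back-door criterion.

D→M: minimal back-door set {V}.

desc(D)\{D}={F,M}; candidates ⊆ {N,V}.
size 0: {}; under {} D still reaches {F,M,N,V} ∋ M.
{V}: D⊥M given {V} in G with D→· removed — back-door holds.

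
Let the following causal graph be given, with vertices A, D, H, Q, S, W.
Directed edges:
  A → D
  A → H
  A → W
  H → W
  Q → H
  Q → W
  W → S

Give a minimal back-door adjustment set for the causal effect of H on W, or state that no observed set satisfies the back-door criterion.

desc(H)\{H}={S,W}; candidates ⊆ {A,D,Q}.
size 0: {}; under {} H still reaches {A,D,Q,S,W} ∋ W.
size 1: {A}, {D}, {Q}; under {A} H still reaches {Q,S,W} ∋ W.
{A,Q}: H⊥W given {A,Q} in G with H→· removed — back-door holds.

H→W: minimal back-door set {A, Q}.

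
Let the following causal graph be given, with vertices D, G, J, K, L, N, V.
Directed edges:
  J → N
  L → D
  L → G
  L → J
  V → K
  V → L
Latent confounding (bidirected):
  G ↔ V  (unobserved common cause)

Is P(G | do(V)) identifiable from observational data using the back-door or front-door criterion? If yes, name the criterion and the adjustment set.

P(G|do(V)): frontdoor, adjust for {L}.

desc(V)\{V}={D,G,J,K,L,N}; candidates ⊆ {—}.
V↔G: latent back-door arc(s) into V.
size 0: {}; under {} V still reaches {G} ∋ G.
V↔G cannot be blocked by any observed set — no back-door set.
{L}: (i) intercepts every directed V→G path; (ii) no back-door V→{L}; (iii) {V} blocks every back-door {L}→G. Front-door holds.
P(G|do(V)) = Σ_{L} P(L|V) Σ_{V'} P(G|L,V')P(V').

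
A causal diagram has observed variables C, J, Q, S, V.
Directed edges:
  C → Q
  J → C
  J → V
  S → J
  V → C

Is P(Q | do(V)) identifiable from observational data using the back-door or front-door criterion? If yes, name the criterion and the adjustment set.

P(Q|do(V)): backdoor, adjust for {J}.

desc(V)\{V}={C,Q}; candidates ⊆ {J,S}.
size 0: {}; under {} V still reaches {C,J,Q,S} ∋ Q.
{J}: V⊥Q given {J} in G with V→· removed — back-door holds.
P(Q|do(V)) = Σ_{J} P(Q|V,J)·P(J).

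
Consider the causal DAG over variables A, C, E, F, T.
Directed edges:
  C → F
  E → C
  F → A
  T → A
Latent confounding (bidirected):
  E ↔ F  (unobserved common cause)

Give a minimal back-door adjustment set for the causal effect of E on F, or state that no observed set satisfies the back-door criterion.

desc(E)\{E}={A,C,F}; candidates ⊆ {T}.
E↔F: latent back-door arc(s) into E.
size 0: {}; under {} E still reaches {A,F} ∋ F.
size 1: {T}; under {T} E still reaches {A,F} ∋ F.
E↔F cannot be blocked by any observed set — no back-door set.

E→F: no observed back-door set.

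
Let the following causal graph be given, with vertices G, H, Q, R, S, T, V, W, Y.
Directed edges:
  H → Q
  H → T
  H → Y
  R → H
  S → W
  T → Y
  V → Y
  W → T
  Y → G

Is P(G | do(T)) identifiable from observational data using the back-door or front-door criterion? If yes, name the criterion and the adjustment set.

desc(T)\{T}={G,Y}; candidates ⊆ {H,Q,R,S,V,W}.
size 0: {}; under {} T still reaches {G,H,Q,R,S,W,Y} ∋ G.
{H}: T⊥G given {H} in G with T→· removed — back-door holds.
P(G|do(T)) = Σ_{H} P(G|T,H)·P(H).

P(G|do(T)): backdoor, adjust for {H}.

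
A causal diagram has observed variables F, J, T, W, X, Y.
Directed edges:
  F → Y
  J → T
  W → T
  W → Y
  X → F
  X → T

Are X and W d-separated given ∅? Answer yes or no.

Bayes-Ball from X | ∅ reaches {F,T,Y}.
W ∉ reach(X|∅) ⇒ X ⊥ W | ∅.

Yes — X ⊥ W | ∅.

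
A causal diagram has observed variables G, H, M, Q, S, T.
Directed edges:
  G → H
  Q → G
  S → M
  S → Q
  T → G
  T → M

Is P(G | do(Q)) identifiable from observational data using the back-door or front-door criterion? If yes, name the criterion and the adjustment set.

desc(Q)\{Q}={G,H}; candidates ⊆ {M,S,T}.
∅: Q⊥G given ∅ in G with Q→· removed — back-door holds.
P(G|do(Q)) = P(G|Q) — no adjustment needed.

P(G|do(Q)): backdoor, adjust for ∅.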